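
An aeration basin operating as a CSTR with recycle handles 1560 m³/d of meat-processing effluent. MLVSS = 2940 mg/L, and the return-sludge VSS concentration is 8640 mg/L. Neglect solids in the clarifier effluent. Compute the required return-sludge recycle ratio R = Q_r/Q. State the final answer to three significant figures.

R ≈ 0.516

R = Q_r/Q = X/(X_r − X) = 2940 / (8640 − 2940) = 0.5158.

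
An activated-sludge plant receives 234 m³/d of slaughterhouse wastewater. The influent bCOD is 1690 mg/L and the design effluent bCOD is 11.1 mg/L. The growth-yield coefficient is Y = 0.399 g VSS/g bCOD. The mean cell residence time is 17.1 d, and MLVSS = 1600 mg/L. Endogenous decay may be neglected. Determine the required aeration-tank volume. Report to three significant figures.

V ≈ 1680 m³

With k_d = 0 the design equation reduces to V = Y Q (S₀−S) θ_c / X = 0.399 × 234 × (1690 − 11.1) × 17.1 / 1600 = 1675 m³.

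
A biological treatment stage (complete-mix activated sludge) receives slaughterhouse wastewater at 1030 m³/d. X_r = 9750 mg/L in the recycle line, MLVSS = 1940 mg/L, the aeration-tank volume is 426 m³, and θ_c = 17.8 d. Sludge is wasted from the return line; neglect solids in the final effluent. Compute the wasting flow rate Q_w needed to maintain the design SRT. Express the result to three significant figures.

Q_w = (V·X)/(θ_c X_r) = 426.0 × 1940 / (17.8 × 9750) = 4.762 m³/d.

Q_w ≈ 4.76 m³/d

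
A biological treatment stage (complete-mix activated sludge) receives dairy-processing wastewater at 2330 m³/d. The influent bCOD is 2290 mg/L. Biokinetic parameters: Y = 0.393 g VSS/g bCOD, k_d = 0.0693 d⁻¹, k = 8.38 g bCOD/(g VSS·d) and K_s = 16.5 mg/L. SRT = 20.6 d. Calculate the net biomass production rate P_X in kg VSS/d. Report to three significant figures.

Effluent substrate depends only on kinetics and SRT: S = K_s(1 + k_d θ_c) / [θ_c(Yk − k_d) − 1] = 16.5 × (1 + 0.0693 × 20.6) / [20.6 × (0.393 × 8.38 − 0.0693) − 1] = 40.06 / 65.42 = 0.6123 mg/L.
Correct the yield for decay: Y_obs = Y/(1 + k_d θ_c) = 0.393 / (1 + 0.0693 × 20.6) = 0.393 / 2.428 = 0.1619.
ΔS = 2290 − 0.612 = 2289 mg/L, so the substrate removal rate is 2330 × 2289/1000 = 5334 kg bCOD/d.
Biomass produced: P_X = Y_obs·Q·ΔS = 0.1619 × 5334 ≈ 863.6 kg VSS/d.

P_X ≈ 864 kg VSS/d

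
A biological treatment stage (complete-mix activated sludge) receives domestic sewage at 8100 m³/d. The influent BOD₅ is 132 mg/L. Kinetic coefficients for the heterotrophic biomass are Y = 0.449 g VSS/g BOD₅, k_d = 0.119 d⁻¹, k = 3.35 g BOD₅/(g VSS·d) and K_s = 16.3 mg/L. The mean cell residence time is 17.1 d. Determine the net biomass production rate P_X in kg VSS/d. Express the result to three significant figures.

P_X ≈ 156 kg VSS/d

For a completely mixed reactor with recycle the Lawrence–McCarty relation gives S = K_s·(1 + k_d·θ_c) / [θ_c·(Y·k − k_d) − 1] = 16.3 × (1 + 0.119 × 17.1) / [17.1 × (0.449 × 3.35 − 0.119) − 1] = 49.47 / 22.69 = 2.181 mg/L.
The observed yield is Y_obs = Y/(1 + k_d·θ_c) = 0.449 / (1 + 0.119 × 17.1) = 0.449 / 3.035 = 0.1479 g VSS per g BOD₅ removed.
Substrate removed = Q·(S₀ − S) = 8100 m³/d × (132 − 2.18) g/m³ = 1.05×10^6 g/d = 1052 kg/d.
So the net sludge growth is P_X = 0.1479 × 1052 = 155.6 kg VSS/d.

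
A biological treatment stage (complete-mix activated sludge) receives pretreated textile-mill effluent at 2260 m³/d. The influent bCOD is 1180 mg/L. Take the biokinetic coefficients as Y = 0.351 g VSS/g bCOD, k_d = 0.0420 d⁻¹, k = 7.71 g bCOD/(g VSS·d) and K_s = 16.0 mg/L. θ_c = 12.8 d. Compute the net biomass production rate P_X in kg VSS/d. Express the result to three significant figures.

P_X ≈ 608 kg VSS/d

For a completely mixed reactor with recycle the Lawrence–McCarty relation gives S = K_s·(1 + k_d·θ_c) / [θ_c·(Y·k − k_d) − 1] = 16.0 × (1 + 0.0420 × 12.8) / [12.8 × (0.351 × 7.71 − 0.0420) − 1] = 24.60 / 33.10 = 0.7432 mg/L.
Y_obs = Y / (1 + k_d θ_c) = 0.351 / (1 + 0.0420 × 12.8) = 0.351 / 1.538 = 0.2283.
Q·(S₀ − S) = 2260 × (1180 − 0.743) × 10⁻³ = 2665 kg/d removed.
So the net sludge growth is P_X = 0.2283 × 2665 = 608.4 kg VSS/d.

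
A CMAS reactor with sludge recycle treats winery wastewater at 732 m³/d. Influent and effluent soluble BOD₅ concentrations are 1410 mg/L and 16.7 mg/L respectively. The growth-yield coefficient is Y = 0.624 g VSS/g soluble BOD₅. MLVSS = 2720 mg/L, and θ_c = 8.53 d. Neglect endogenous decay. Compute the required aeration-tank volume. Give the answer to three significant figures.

V·X = Y·Q·ΔS·θ_c gives V = 0.624 × 732 × (1410 − 16.7) × 8.53 / 2720 = 1996 m³.

V ≈ 2000 m³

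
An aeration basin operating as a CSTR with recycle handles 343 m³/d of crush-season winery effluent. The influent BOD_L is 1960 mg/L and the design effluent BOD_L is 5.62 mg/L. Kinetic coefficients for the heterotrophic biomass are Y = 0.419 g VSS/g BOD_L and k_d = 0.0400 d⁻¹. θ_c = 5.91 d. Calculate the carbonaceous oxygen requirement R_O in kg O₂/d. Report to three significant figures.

Correct the yield for decay: Y_obs = Y/(1 + k_d θ_c) = 0.419 / (1 + 0.0400 × 5.91) = 0.419 / 1.236 = 0.3389.
Substrate removed = Q·(S₀ − S) = 343 m³/d × (1960 − 5.62) g/m³ = 6.7×10^5 g/d = 670.4 kg/d.
Biomass synthesised: P_X = Y_obs × 670.4 = 227.2 kg VSS/d.
R_O = Q·(S₀ − S) − 1.42·P_X = 670.4 − 1.42 × 227.2 = 347.8 kg O₂/d.

R_O ≈ 348 kg O₂/d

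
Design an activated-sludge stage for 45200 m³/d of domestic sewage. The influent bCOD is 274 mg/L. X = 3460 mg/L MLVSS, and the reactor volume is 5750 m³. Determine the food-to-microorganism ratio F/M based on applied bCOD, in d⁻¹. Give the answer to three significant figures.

F/M ≈ 0.623 d⁻¹

F/M = Q·S₀ / (V·X) = 45200 × 274 / (5750 × 3460) = 0.6225 g bCOD·(g VSS·d)⁻¹.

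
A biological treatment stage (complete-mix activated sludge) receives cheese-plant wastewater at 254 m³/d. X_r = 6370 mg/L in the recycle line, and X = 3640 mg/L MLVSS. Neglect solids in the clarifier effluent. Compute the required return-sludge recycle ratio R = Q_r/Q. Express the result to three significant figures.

R ≈ 1.33

R = Q_r/Q = X/(X_r − X) = 3640 / (6370 − 3640) = 1.333.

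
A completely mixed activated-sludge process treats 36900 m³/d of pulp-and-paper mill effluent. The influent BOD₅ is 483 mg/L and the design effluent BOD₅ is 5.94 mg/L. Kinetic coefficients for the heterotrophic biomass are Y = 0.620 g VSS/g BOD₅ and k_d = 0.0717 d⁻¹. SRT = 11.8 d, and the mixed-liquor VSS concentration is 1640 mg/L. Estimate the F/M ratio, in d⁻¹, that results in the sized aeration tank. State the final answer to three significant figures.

Steady-state biomass mass balance: V·X·(1 + k_d·θ_c) = Y·Q·(S₀ − S)·θ_c, so V = 0.620 × 36900 × (483 − 5.94) × 11.8 / [1640 × (1 + 0.0717 × 11.8)] = 1.29×10^8 / 3028 = 42539 m³.
F/M = Q·S₀ / (V·X) = 36900 × 483 / (42539 × 1640) = 0.2555 g BOD₅·(g VSS·d)⁻¹.

F/M ≈ 0.255 d⁻¹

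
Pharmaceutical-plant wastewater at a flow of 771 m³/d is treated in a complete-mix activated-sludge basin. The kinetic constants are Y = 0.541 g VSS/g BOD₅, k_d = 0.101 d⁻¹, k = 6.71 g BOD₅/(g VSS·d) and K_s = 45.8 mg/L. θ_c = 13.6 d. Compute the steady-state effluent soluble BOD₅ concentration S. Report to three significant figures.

Effluent substrate depends only on kinetics and SRT: S = K_s(1 + k_d θ_c) / [θ_c(Yk − k_d) − 1] = 45.8 × (1 + 0.101 × 13.6) / [13.6 × (0.541 × 6.71 − 0.101) − 1] = 108.7 / 47.00 = 2.313 mg/L.

S ≈ 2.31 mg/L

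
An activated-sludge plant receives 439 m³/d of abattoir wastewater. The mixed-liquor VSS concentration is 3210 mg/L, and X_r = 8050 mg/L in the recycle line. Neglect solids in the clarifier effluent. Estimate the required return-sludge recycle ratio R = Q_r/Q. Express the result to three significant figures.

Solids balance on the clarifier gives (1+R)X = R·X_r, so R = X/(X_r − X) = 3210 / (8050 − 3210) = 0.6632.

R ≈ 0.663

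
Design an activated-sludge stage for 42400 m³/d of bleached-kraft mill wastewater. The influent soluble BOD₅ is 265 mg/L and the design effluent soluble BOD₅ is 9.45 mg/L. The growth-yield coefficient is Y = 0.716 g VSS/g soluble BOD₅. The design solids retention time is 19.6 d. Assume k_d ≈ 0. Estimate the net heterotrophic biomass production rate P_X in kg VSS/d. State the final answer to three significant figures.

P_X ≈ 7760 kg VSS/d

With endogenous decay neglected, the observed yield equals the true yield: Y_obs = Y = 0.716 g VSS/g soluble BOD₅.
ΔS = 265 − 9.45 = 255.6 mg/L, so the substrate removal rate is 42400 × 255.6/1000 = 10835 kg soluble BOD₅/d.
So the net sludge growth is P_X = 0.7160 × 10835 = 7758 kg VSS/d.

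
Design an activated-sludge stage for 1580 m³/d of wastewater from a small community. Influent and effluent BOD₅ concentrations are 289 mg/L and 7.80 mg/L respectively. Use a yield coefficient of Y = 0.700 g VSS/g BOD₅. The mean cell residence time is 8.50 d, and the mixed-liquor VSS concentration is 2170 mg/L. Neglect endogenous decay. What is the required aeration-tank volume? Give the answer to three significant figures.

V·X = Y·Q·ΔS·θ_c gives V = 0.700 × 1580 × (289 − 7.80) × 8.50 / 2170 = 1218 m³.

V ≈ 1220 m³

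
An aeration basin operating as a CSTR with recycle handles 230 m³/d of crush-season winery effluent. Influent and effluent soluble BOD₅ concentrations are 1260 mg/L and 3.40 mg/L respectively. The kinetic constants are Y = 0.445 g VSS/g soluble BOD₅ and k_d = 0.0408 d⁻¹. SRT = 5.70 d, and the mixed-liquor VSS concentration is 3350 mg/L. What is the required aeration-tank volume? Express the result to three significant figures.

V ≈ 178 m³

Rearranging the biomass balance for a CMAS with decay, V = Y·Q·ΔS·θ_c / [X·(1+k_d θ_c)] = 0.445 × 230 × (1260 − 3.40) × 5.70 / [3350 × (1 + 0.0408 × 5.70)] = 7.33×10^5 / 4129 = 177.5 m³.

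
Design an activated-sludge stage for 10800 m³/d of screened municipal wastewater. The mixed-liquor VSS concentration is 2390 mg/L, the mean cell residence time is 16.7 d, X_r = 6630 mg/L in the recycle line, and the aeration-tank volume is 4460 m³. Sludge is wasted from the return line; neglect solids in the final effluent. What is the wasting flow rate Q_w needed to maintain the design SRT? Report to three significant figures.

Q_w ≈ 96.3 m³/d

θ_c = V·X/(Q_w·X_r) when wasting from the recycle, so Q_w = V·X/(θ_c·X_r) = 4460 × 2390 / (16.7 × 6630) = 96.27 m³/d.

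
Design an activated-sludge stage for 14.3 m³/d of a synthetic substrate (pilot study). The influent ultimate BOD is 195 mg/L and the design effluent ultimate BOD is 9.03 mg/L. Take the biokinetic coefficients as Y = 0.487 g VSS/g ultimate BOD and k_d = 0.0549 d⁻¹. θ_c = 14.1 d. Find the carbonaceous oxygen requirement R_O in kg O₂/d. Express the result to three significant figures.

R_O ≈ 1.62 kg O₂/d

Y_obs = Y / (1 + k_d θ_c) = 0.487 / (1 + 0.0549 × 14.1) = 0.487 / 1.774 = 0.2745.
Mass of ultimate BOD removed per day: Q(S₀ − S) = 14.3 × 186.0 g/m³ = 2.659 kg/d.
Biomass synthesised: P_X = Y_obs × 2.659 = 0.7300 kg VSS/d.
R_O = Q·ΔS − 1.42 P_X = 2.659 − 1.037 = 1.623 kg O₂/d.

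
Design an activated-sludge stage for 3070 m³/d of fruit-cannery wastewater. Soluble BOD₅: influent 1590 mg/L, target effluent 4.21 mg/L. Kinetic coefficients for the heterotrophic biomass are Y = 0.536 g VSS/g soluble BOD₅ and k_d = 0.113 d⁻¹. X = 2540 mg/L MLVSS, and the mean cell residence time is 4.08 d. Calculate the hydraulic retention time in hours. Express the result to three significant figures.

Steady-state biomass mass balance: V·X·(1 + k_d·θ_c) = Y·Q·(S₀ − S)·θ_c, so V = 0.536 × 3070 × (1590 − 4.21) × 4.08 / [2540 × (1 + 0.113 × 4.08)] = 1.06×10^7 / 3711 = 2869 m³.
HRT = V/Q = 2869 m³ / 3070 m³·d⁻¹ = 0.9345 d × 24 = 22.43 h.

τ ≈ 22.4 h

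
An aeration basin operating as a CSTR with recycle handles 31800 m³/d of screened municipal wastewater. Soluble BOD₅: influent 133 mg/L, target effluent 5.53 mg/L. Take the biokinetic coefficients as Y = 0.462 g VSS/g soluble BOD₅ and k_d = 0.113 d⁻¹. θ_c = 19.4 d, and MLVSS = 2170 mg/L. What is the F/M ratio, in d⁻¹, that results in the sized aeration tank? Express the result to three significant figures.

F/M ≈ 0.372 d⁻¹

Rearranging the biomass balance for a CMAS with decay, V = Y·Q·ΔS·θ_c / [X·(1+k_d θ_c)] = 0.462 × 31800 × (133 − 5.53) × 19.4 / [2170 × (1 + 0.113 × 19.4)] = 3.63×10^7 / 6927 = 5245 m³.
F/M = applied load / biomass = Q·S₀/(V·X) = 31800 × 133 / (5245 × 2170) = 0.3716 d⁻¹.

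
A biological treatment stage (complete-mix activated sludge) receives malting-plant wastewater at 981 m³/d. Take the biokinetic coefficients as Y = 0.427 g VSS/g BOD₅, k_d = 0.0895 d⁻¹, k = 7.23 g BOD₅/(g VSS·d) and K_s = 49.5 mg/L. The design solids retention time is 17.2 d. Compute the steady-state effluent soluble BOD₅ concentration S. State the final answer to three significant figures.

From the Monod/SRT balance for a CMAS, S = K_s·(1+k_d θ_c)/[θ_c·(Y k − k_d) − 1] = 49.5 × (1 + 0.0895 × 17.2) / [17.2 × (0.427 × 7.23 − 0.0895) − 1] = 125.7 / 50.56 = 2.486 mg/L.

S ≈ 2.49 mg/L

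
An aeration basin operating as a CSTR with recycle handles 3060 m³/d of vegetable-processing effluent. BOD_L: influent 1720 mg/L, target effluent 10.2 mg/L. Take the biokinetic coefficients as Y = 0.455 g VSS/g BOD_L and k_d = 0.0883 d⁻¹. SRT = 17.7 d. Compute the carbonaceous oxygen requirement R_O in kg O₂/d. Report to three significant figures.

Y_obs = Y / (1 + k_d θ_c) = 0.455 / (1 + 0.0883 × 17.7) = 0.455 / 2.563 = 0.1775.
Q·(S₀ − S) = 3060 × (1720 − 10.2) × 10⁻³ = 5232 kg/d removed.
Net sludge production P_X = 0.1775 × 5232 = 928.8 kg VSS/d.
R_O = Q·ΔS − 1.42 P_X = 5232 − 1319 = 3913 kg O₂/d.

R_O ≈ 3910 kg O₂/d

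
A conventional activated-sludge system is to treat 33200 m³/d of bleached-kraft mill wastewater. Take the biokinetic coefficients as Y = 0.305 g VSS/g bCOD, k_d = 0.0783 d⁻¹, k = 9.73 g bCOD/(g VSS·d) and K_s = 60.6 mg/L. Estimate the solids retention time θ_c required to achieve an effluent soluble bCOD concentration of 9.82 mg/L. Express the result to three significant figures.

θ_c ≈ 2.98 d

Specific growth rate at S = 9.82 mg/L: μ = YkS/(K_s+S) = 0.305·9.73·9.82/(60.6+9.82) = 0.4138 d⁻¹.
Then 1/θ_c = μ − k_d = 0.4138 − 0.0783 = 0.3355 d⁻¹, giving θ_c = 2.980 d.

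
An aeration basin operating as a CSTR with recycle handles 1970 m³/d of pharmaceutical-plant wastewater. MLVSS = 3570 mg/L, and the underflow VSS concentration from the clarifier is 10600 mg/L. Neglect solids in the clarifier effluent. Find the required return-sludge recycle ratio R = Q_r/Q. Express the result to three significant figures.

R = Q_r/Q = X/(X_r − X) = 3570 / (10600 − 3570) = 0.5078.

R ≈ 0.508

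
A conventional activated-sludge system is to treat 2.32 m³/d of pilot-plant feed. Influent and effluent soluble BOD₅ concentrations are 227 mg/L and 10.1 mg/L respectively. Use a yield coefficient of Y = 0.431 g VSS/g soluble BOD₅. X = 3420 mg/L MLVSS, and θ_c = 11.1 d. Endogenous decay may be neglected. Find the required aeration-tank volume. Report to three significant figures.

V·X = Y·Q·ΔS·θ_c gives V = 0.431 × 2.32 × (227 − 10.1) × 11.1 / 3420 = 0.7039 m³.

V ≈ 0.704 m³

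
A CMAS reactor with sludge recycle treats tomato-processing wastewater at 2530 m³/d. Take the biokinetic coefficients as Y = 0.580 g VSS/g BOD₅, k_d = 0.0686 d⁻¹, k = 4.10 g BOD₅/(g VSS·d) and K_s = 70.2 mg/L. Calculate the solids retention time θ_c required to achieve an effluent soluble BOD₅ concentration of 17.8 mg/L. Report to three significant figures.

θ_c ≈ 2.42 d

Specific growth rate at S = 17.8 mg/L: μ = YkS/(K_s+S) = 0.580·4.10·17.8/(70.2+17.8) = 0.4810 d⁻¹.
Then 1/θ_c = μ − k_d = 0.4810 − 0.0686 = 0.4124 d⁻¹, giving θ_c = 2.425 d.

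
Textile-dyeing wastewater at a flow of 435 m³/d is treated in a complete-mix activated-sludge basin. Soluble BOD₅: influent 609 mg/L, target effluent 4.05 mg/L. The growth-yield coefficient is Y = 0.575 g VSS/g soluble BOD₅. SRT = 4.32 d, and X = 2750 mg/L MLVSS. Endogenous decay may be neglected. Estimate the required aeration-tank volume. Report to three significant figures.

V ≈ 238 m³

Biomass mass balance (decay neglected): V·X = Y·Q·(S₀ − S)·θ_c, so V = 0.575 × 435 × (609 − 4.05) × 4.32 / 2750 = 237.7 m³.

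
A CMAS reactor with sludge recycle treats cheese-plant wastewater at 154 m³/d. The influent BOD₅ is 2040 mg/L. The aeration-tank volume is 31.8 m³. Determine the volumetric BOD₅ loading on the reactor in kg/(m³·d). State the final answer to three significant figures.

L_v = Q S₀ / V = 154 × 2040 × 10⁻³ / 31.80 = 9.879 kg/(m³·d).

L_v ≈ 9.88 kg BOD₅/(m³·d)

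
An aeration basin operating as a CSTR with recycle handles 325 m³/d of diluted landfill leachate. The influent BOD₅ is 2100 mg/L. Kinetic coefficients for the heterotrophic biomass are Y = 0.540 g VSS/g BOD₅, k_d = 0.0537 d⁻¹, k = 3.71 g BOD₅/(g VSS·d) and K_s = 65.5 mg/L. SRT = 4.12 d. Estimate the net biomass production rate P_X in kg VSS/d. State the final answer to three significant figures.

For a completely mixed reactor with recycle the Lawrence–McCarty relation gives S = K_s·(1 + k_d·θ_c) / [θ_c·(Y·k − k_d) − 1] = 65.5 × (1 + 0.0537 × 4.12) / [4.12 × (0.540 × 3.71 − 0.0537) − 1] = 79.99 / 7.033 = 11.37 mg/L.
Y_obs = Y / (1 + k_d θ_c) = 0.540 / (1 + 0.0537 × 4.12) = 0.540 / 1.221 = 0.4422.
Q·(S₀ − S) = 325 × (2100 − 11.4) × 10⁻³ = 678.8 kg/d removed.
Net biomass production P_X = Y_obs × Q·(S₀ − S) = 0.4422 × 678.8 = 300.1 kg VSS/d.

P_X ≈ 300 kg VSS/d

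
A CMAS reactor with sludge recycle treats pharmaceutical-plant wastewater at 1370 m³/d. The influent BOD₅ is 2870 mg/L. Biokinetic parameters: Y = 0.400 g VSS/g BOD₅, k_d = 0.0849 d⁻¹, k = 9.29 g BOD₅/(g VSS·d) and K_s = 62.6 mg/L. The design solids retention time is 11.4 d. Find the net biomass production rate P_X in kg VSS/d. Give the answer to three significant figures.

P_X ≈ 798 kg VSS/d

From the Monod/SRT balance for a CMAS, S = K_s·(1+k_d θ_c)/[θ_c·(Y k − k_d) − 1] = 62.6 × (1 + 0.0849 × 11.4) / [11.4 × (0.400 × 9.29 − 0.0849) − 1] = 123.2 / 40.39 = 3.050 mg/L.
Observed yield with endogenous decay: Y_obs = Y / (1 + k_d·θ_c) = 0.400 / (1 + 0.0849 × 11.4) = 0.400 / 1.968 = 0.2033 g VSS/g BOD₅.
Mass of BOD₅ removed per day: Q(S₀ − S) = 1370 × 2867 g/m³ = 3928 kg/d.
So the net sludge growth is P_X = 0.2033 × 3928 = 798.4 kg VSS/d.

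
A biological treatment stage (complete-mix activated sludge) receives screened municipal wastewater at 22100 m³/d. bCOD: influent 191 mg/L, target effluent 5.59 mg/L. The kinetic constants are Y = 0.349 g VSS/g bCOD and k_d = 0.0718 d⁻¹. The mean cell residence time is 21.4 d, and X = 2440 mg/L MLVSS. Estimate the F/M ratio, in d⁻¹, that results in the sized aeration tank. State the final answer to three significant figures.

F/M ≈ 0.350 d⁻¹

Steady-state biomass mass balance: V·X·(1 + k_d·θ_c) = Y·Q·(S₀ − S)·θ_c, so V = 0.349 × 22100 × (191 − 5.59) × 21.4 / [2440 × (1 + 0.0718 × 21.4)] = 3.06×10^7 / 6189 = 4945 m³.
F/M = Q·S₀ / (V·X) = 22100 × 191 / (4945 × 2440) = 0.3499 g bCOD·(g VSS·d)⁻¹.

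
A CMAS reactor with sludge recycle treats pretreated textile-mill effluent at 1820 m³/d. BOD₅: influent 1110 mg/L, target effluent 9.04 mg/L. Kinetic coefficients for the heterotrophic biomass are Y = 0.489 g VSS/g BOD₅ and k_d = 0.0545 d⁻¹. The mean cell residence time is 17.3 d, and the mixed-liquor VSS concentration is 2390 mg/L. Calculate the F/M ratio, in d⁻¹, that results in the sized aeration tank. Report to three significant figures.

F/M ≈ 0.232 d⁻¹

From the SRT design equation V = Y Q (S₀−S) θ_c / [X (1 + k_d θ_c)] = 0.489 × 1820 × (1110 − 9.04) × 17.3 / [2390 × (1 + 0.0545 × 17.3)] = 1.7×10^7 / 4643 = 3651 m³.
F/M = applied load / biomass = Q·S₀/(V·X) = 1820 × 1110 / (3651 × 2390) = 0.2315 d⁻¹.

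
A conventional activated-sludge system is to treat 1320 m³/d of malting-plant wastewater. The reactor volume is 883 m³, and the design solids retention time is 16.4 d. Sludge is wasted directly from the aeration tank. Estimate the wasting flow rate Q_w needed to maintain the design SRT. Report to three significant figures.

Q_w ≈ 53.8 m³/d

Wasting from the aeration tank: Q_w = V / θ_c = 883.0 / 16.4 = 53.84 m³/d.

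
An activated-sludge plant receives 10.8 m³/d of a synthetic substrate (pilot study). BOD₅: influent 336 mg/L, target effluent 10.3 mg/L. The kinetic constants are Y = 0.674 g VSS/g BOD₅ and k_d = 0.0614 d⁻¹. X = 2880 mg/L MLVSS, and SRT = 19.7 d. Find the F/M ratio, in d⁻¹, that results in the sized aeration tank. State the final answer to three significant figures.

F/M ≈ 0.172 d⁻¹

From the SRT design equation V = Y Q (S₀−S) θ_c / [X (1 + k_d θ_c)] = 0.674 × 10.8 × (336 − 10.3) × 19.7 / [2880 × (1 + 0.0614 × 19.7)] = 4.67×10^4 / 6364 = 7.339 m³.
Food-to-microorganism ratio F/M = Q S₀ / (V X) = 10.8 × 336 / (7.339 × 2880) = 0.1717 d⁻¹.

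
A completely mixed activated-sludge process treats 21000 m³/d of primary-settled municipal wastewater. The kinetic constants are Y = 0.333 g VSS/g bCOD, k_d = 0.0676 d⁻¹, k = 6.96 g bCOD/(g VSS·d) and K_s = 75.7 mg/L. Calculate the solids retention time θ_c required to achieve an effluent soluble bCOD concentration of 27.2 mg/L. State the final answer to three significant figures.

At the target effluent, Y k S/(K_s+S) = 0.333×6.96×27.2/102.9 = 0.6126 d⁻¹.
θ_c = 1/(μ − k_d) = 1/(0.6126 − 0.0676) = 1/0.5450 = 1.835 d.

θ_c ≈ 1.83 d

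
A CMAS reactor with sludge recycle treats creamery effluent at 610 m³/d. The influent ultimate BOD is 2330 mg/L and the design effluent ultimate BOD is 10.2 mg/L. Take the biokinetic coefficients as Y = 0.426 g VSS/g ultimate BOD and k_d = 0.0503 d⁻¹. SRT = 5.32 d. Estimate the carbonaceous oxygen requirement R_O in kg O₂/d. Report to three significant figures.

R_O ≈ 740 kg O₂/d

The observed yield is Y_obs = Y/(1 + k_d·θ_c) = 0.426 / (1 + 0.0503 × 5.32) = 0.426 / 1.268 = 0.3361 g VSS per g ultimate BOD removed.
Q·(S₀ − S) = 610 × (2330 − 10.2) × 10⁻³ = 1415 kg/d removed.
Biomass synthesised: P_X = Y_obs × 1415 = 475.6 kg VSS/d.
R_O = Q·(S₀ − S) − 1.42·P_X = 1415 − 1.42 × 475.6 = 739.8 kg O₂/d.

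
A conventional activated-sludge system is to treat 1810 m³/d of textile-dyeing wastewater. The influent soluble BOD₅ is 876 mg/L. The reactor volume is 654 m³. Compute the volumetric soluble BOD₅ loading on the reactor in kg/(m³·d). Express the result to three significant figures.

L_v ≈ 2.42 kg soluble BOD₅/(m³·d)

Applied soluble BOD₅ load per unit volume = Q·S₀/V = (1810 × 876/1000)/654.0 = 2.424 kg soluble BOD₅·m⁻³·d⁻¹.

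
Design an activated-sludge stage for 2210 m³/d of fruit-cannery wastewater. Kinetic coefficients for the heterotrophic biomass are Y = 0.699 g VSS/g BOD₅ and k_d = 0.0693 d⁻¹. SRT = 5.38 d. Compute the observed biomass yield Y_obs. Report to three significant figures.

Correct the yield for decay: Y_obs = Y/(1 + k_d θ_c) = 0.699 / (1 + 0.0693 × 5.38) = 0.699 / 1.373 = 0.5092.

Y_obs ≈ 0.509 g VSS/g BOD₅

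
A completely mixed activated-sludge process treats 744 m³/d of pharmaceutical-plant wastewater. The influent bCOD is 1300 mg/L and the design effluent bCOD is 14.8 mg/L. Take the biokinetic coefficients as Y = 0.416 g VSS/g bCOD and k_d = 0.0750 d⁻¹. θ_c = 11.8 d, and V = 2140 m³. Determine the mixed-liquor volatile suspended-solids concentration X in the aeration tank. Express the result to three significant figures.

X = Y·Q·ΔS·θ_c / [V·(1 + k_d θ_c)] = 0.416 × 744 × (1300 − 14.8) × 11.8 / [2140 × (1 + 0.0750 × 11.8)] = 1164 mg/L.

X ≈ 1160 mg/L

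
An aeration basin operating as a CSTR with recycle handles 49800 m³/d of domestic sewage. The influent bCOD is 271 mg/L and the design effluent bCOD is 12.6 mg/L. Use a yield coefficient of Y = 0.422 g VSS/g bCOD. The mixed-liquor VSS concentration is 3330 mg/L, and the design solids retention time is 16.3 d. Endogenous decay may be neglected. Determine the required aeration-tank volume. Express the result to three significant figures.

V·X = Y·Q·ΔS·θ_c gives V = 0.422 × 49800 × (271 − 12.6) × 16.3 / 3330 = 26581 m³.

V ≈ 26600 m³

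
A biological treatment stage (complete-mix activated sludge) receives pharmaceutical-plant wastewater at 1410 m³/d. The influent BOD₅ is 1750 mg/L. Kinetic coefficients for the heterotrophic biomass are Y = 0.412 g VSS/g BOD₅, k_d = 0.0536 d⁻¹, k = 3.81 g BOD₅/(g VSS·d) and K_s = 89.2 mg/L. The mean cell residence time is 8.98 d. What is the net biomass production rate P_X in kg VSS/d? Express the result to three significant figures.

P_X ≈ 682 kg VSS/d

From the Monod/SRT balance for a CMAS, S = K_s·(1+k_d θ_c)/[θ_c·(Y k − k_d) − 1] = 89.2 × (1 + 0.0536 × 8.98) / [8.98 × (0.412 × 3.81 − 0.0536) − 1] = 132.1 / 12.61 = 10.47 mg/L.
Observed yield with endogenous decay: Y_obs = Y / (1 + k_d·θ_c) = 0.412 / (1 + 0.0536 × 8.98) = 0.412 / 1.481 = 0.2781 g VSS/g BOD₅.
ΔS = 1750 − 10.5 = 1740 mg/L, so the substrate removal rate is 1410 × 1740/1000 = 2453 kg BOD₅/d.
Net biomass production P_X = Y_obs × Q·(S₀ − S) = 0.2781 × 2453 = 682.2 kg VSS/d.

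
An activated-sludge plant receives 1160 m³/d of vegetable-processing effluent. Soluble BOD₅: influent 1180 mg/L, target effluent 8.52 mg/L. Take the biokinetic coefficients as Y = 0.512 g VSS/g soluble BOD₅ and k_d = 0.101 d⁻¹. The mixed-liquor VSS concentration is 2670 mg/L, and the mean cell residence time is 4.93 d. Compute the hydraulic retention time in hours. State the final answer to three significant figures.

τ ≈ 17.7 h

Rearranging the biomass balance for a CMAS with decay, V = Y·Q·ΔS·θ_c / [X·(1+k_d θ_c)] = 0.512 × 1160 × (1180 − 8.52) × 4.93 / [2670 × (1 + 0.101 × 4.93)] = 3.43×10^6 / 3999 = 857.6 m³.
τ = V/Q = 857.6/1160 = 0.7393 d, or 17.74 h.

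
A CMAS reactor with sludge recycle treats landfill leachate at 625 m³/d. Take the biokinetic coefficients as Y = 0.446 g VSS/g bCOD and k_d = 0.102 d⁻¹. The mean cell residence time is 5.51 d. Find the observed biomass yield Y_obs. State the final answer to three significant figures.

Y_obs = Y / (1 + k_d θ_c) = 0.446 / (1 + 0.102 × 5.51) = 0.446 / 1.562 = 0.2855.

Y_obs ≈ 0.286 g VSS/g bCOD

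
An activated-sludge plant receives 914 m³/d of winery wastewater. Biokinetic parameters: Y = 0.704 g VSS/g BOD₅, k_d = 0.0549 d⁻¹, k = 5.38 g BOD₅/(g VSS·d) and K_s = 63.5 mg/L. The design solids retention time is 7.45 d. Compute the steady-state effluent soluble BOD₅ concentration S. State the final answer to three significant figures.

S ≈ 3.34 mg/L

Effluent substrate depends only on kinetics and SRT: S = K_s(1 + k_d θ_c) / [θ_c(Yk − k_d) − 1] = 63.5 × (1 + 0.0549 × 7.45) / [7.45 × (0.704 × 5.38 − 0.0549) − 1] = 89.47 / 26.81 = 3.338 mg/L.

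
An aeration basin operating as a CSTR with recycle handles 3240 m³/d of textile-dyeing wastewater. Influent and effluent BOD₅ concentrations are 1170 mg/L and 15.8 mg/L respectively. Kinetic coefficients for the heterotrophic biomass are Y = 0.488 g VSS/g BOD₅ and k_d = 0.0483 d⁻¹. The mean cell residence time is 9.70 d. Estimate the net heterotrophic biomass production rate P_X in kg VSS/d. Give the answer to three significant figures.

P_X ≈ 1240 kg VSS/d

Correct the yield for decay: Y_obs = Y/(1 + k_d θ_c) = 0.488 / (1 + 0.0483 × 9.70) = 0.488 / 1.469 = 0.3323.
Substrate removed = Q·(S₀ − S) = 3240 m³/d × (1170 − 15.8) g/m³ = 3.74×10^6 g/d = 3740 kg/d.
Net biomass production P_X = Y_obs × Q·(S₀ − S) = 0.3323 × 3740 = 1243 kg VSS/d.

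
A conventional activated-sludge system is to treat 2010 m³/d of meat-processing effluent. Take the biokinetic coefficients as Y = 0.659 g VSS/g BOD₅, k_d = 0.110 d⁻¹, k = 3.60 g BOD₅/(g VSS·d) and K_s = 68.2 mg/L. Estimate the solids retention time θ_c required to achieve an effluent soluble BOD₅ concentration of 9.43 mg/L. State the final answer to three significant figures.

θ_c ≈ 5.61 d

From 1/θ_c = Y·k·S/(K_s + S) − k_d: Y·k·S/(K_s+S) = 0.659 × 3.60 × 9.43 / (68.2 + 9.43) = 0.2882 d⁻¹.
Then 1/θ_c = μ − k_d = 0.2882 − 0.110 = 0.1782 d⁻¹, giving θ_c = 5.612 d.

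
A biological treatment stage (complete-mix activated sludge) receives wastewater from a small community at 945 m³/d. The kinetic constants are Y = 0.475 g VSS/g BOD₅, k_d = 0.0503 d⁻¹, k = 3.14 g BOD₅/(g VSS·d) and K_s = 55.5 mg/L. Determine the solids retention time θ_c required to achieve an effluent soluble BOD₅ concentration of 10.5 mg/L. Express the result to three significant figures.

θ_c ≈ 5.35 d

Specific growth rate at S = 10.5 mg/L: μ = YkS/(K_s+S) = 0.475·3.14·10.5/(55.5+10.5) = 0.2373 d⁻¹.
1/θ_c = 0.2373 − 0.0503 = 0.1870 d⁻¹, so θ_c = 5.348 d.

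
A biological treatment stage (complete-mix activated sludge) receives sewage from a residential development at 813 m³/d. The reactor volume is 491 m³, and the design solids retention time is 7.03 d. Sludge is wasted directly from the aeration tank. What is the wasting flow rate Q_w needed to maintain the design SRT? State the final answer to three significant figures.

Q_w ≈ 69.8 m³/d

For wasting at MLVSS concentration, Q_w = V/θ_c = 491.0/7.03 = 69.84 m³/d.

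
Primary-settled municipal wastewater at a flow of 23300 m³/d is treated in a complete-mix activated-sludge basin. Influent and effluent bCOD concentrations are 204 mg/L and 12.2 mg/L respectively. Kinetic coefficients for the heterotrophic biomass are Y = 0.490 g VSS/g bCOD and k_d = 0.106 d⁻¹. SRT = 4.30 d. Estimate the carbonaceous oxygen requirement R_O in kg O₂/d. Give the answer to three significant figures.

Y_obs = Y / (1 + k_d θ_c) = 0.490 / (1 + 0.106 × 4.30) = 0.490 / 1.456 = 0.3366.
Mass of bCOD removed per day: Q(S₀ − S) = 23300 × 191.8 g/m³ = 4469 kg/d.
Biomass synthesised: P_X = Y_obs × 4469 = 1504 kg VSS/d.
R_O = Q·ΔS − 1.42 P_X = 4469 − 2136 = 2333 kg O₂/d.

R_O ≈ 2330 kg O₂/d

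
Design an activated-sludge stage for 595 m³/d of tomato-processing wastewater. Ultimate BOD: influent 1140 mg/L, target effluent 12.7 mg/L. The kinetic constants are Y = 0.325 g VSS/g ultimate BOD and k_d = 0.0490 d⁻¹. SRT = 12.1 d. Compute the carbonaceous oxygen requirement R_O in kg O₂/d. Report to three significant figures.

Y_obs = Y / (1 + k_d θ_c) = 0.325 / (1 + 0.0490 × 12.1) = 0.325 / 1.593 = 0.2040.
ΔS = 1140 − 12.7 = 1127 mg/L, so the substrate removal rate is 595 × 1127/1000 = 670.7 kg ultimate BOD/d.
Biomass synthesised: P_X = Y_obs × 670.7 = 136.9 kg VSS/d.
R_O = Q·ΔS − 1.42 P_X = 670.7 − 194.3 = 476.4 kg O₂/d.

R_O ≈ 476 kg O₂/d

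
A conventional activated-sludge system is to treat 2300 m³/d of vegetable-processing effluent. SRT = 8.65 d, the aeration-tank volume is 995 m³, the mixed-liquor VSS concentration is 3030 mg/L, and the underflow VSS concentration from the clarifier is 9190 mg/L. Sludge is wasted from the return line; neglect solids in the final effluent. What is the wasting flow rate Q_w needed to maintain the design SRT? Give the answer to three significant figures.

Q_w ≈ 37.9 m³/d

Wasting from the return line (neglecting effluent solids): Q_w = V·X / (θ_c·X_r) = 995.0 × 3030 / (8.65 × 9190) = 37.93 m³/d.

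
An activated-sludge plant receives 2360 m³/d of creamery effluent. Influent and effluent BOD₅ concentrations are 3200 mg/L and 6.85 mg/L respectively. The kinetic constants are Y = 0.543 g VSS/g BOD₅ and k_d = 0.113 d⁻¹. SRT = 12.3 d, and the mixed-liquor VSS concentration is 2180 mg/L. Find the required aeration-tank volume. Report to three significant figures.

Rearranging the biomass balance for a CMAS with decay, V = Y·Q·ΔS·θ_c / [X·(1+k_d θ_c)] = 0.543 × 2360 × (3200 − 6.85) × 12.3 / [2180 × (1 + 0.113 × 12.3)] = 5.03×10^7 / 5210 = 9661 m³.

V ≈ 9660 m³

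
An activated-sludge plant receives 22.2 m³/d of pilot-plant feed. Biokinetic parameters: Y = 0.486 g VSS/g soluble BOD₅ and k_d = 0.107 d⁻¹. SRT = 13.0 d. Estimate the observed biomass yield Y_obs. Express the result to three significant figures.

Y_obs ≈ 0.203 g VSS/g soluble BOD₅

Correct the yield for decay: Y_obs = Y/(1 + k_d θ_c) = 0.486 / (1 + 0.107 × 13.0) = 0.486 / 2.391 = 0.2033.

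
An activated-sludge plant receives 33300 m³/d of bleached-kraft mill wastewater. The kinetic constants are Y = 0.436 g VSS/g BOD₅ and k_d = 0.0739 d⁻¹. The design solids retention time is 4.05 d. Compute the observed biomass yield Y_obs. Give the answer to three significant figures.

Y_obs ≈ 0.336 g VSS/g BOD₅

Y_obs = Y / (1 + k_d θ_c) = 0.436 / (1 + 0.0739 × 4.05) = 0.436 / 1.299 = 0.3356.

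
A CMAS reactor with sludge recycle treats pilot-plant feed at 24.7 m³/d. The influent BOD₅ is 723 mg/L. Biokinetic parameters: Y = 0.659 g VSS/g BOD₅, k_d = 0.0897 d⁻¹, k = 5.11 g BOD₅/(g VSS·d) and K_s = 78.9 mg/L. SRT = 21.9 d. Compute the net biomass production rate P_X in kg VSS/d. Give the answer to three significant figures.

P_X ≈ 3.95 kg VSS/d

For a completely mixed reactor with recycle the Lawrence–McCarty relation gives S = K_s·(1 + k_d·θ_c) / [θ_c·(Y·k − k_d) − 1] = 78.9 × (1 + 0.0897 × 21.9) / [21.9 × (0.659 × 5.11 − 0.0897) − 1] = 233.9 / 70.78 = 3.304 mg/L.
Y_obs = Y / (1 + k_d θ_c) = 0.659 / (1 + 0.0897 × 21.9) = 0.659 / 2.964 = 0.2223.
ΔS = 723 − 3.30 = 719.7 mg/L, so the substrate removal rate is 24.7 × 719.7/1000 = 17.78 kg BOD₅/d.
Net biomass production P_X = Y_obs × Q·(S₀ − S) = 0.2223 × 17.78 = 3.952 kg VSS/d.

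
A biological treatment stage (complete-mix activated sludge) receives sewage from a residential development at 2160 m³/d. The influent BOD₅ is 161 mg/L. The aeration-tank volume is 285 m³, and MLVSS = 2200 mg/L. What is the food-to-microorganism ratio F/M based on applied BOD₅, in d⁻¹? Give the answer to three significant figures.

F/M ≈ 0.555 d⁻¹

Food-to-microorganism ratio F/M = Q S₀ / (V X) = 2160 × 161 / (285.0 × 2200) = 0.5546 d⁻¹.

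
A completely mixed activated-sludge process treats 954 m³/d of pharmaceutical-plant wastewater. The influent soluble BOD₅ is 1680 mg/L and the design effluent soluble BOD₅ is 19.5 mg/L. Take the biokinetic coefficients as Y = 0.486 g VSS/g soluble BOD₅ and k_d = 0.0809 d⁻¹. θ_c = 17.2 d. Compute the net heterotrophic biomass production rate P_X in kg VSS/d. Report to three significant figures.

P_X ≈ 322 kg VSS/d

Observed yield with endogenous decay: Y_obs = Y / (1 + k_d·θ_c) = 0.486 / (1 + 0.0809 × 17.2) = 0.486 / 2.391 = 0.2032 g VSS/g soluble BOD₅.
Q·(S₀ − S) = 954 × (1680 − 19.5) × 10⁻³ = 1584 kg/d removed.
So the net sludge growth is P_X = 0.2032 × 1584 = 321.9 kg VSS/d.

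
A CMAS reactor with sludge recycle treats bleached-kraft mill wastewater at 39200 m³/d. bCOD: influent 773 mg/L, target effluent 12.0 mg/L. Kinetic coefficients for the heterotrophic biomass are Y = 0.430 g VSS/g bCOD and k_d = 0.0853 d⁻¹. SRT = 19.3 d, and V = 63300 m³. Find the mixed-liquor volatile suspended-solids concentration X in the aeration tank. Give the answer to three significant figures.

X ≈ 1480 mg/L

Solving the biomass balance for X: X = Y Q (S₀−S) θ_c / [V (1+k_d θ_c)] = 0.430 × 39200 × (773 − 12.0) × 19.3 / [63300 × (1 + 0.0853 × 19.3)] = 1478 mg/L.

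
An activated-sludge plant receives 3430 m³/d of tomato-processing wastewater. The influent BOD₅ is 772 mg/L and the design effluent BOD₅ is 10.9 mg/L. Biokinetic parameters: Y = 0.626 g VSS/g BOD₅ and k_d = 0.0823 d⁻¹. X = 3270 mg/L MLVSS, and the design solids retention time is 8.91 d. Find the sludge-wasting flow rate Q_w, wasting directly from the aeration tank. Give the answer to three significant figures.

Q_w ≈ 288 m³/d

From the SRT design equation V = Y Q (S₀−S) θ_c / [X (1 + k_d θ_c)] = 0.626 × 3430 × (772 − 10.9) × 8.91 / [3270 × (1 + 0.0823 × 8.91)] = 1.46×10^7 / 5668 = 2569 m³.
Wasting from the aeration tank: Q_w = V / θ_c = 2569 / 8.91 = 288.3 m³/d.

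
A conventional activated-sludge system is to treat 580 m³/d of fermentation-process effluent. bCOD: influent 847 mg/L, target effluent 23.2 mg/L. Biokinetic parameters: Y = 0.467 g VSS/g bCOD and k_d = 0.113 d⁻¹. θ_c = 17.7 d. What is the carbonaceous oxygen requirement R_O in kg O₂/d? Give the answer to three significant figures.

Y_obs = Y / (1 + k_d θ_c) = 0.467 / (1 + 0.113 × 17.7) = 0.467 / 3.000 = 0.1557.
Q·(S₀ − S) = 580 × (847 − 23.2) × 10⁻³ = 477.8 kg/d removed.
Biomass synthesised: P_X = Y_obs × 477.8 = 74.38 kg VSS/d.
R_O = Q·(S₀ − S) − 1.42·P_X = 477.8 − 1.42 × 74.38 = 372.2 kg O₂/d.

R_O ≈ 372 kg O₂/d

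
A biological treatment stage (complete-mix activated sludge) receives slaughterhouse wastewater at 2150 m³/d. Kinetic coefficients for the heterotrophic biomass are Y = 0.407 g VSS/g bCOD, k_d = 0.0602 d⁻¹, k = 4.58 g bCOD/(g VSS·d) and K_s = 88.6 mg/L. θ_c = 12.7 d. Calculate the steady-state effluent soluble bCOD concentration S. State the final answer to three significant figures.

S ≈ 7.14 mg/L

For a completely mixed reactor with recycle the Lawrence–McCarty relation gives S = K_s·(1 + k_d·θ_c) / [θ_c·(Y·k − k_d) − 1] = 88.6 × (1 + 0.0602 × 12.7) / [12.7 × (0.407 × 4.58 − 0.0602) − 1] = 156.3 / 21.91 = 7.136 mg/L.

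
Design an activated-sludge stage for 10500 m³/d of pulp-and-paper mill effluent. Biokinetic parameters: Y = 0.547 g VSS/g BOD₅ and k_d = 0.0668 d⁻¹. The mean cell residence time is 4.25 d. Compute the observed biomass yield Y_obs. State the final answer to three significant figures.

Y_obs ≈ 0.426 g VSS/g BOD₅

Observed yield with endogenous decay: Y_obs = Y / (1 + k_d·θ_c) = 0.547 / (1 + 0.0668 × 4.25) = 0.547 / 1.284 = 0.4260 g VSS/g BOD₅.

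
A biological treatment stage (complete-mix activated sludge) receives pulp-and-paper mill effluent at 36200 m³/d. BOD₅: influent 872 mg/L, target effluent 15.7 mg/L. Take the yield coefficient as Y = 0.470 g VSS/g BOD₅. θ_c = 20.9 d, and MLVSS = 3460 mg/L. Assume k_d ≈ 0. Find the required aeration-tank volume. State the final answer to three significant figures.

With k_d = 0 the design equation reduces to V = Y Q (S₀−S) θ_c / X = 0.470 × 36200 × (872 − 15.7) × 20.9 / 3460 = 88004 m³.

V ≈ 88000 m³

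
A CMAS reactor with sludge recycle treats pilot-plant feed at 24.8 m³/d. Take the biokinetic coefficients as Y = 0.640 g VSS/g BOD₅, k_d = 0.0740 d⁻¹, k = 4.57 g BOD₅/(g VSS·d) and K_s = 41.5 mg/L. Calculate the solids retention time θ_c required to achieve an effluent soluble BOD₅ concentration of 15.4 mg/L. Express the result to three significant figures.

θ_c ≈ 1.39 d

At the target effluent, Y k S/(K_s+S) = 0.640×4.57×15.4/56.90 = 0.7916 d⁻¹.
1/θ_c = 0.7916 − 0.0740 = 0.7176 d⁻¹, so θ_c = 1.394 d.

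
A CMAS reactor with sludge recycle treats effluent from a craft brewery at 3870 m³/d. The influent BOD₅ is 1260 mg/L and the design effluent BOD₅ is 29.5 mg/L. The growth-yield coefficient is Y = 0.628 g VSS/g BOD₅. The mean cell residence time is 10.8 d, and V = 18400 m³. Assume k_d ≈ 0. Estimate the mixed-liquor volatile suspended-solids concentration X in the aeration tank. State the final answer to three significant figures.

X ≈ 1760 mg/L

X = Y·Q·ΔS·θ_c / V = 0.628 × 3870 × (1260 − 29.5) × 10.8 / 18400 = 1755 mg/L.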